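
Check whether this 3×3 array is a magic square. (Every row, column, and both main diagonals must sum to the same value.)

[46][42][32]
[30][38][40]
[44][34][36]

Row 1: 46 + 42 + 32 = 120.
Row 2: 30 + 38 + 40 = 108.
Row 3: 44 + 34 + 36 = 114.
Column 1: 46 + 30 + 44 = 120.
Column 2: 42 + 38 + 34 = 114.
Column 3: 32 + 40 + 36 = 108.
Main diagonal: 46 + 38 + 36 = 120.
Anti-diagonal: 32 + 38 + 44 = 114.

No — main diagonal sums to 120 but column 2 sums to 114.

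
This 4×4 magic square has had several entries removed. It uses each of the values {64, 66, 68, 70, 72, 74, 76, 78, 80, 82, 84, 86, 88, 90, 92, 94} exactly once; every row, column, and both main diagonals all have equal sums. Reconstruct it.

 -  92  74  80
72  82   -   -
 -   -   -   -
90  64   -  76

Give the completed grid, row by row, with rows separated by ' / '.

70 92 74 80 / 72 82 68 94 / 84 78 88 66 / 90 64 86 76

The 16 entries sum to 1264, so each line sums to 1264/4 = 316.
Using row 1: 92 + 74 + 80 + ? → (1,1) = 316 − 246 = 70.
From row 4, 316 − (90 + 64 + 76) gives (4,3) = 86.
Column 1 needs 316; the known cells sum to 232, so (3,1) = 84.
Column 2 must total 316; the given cells sum to 238, so (3,2) = 78.
Using main diagonal: 70 + 82 + 76 + ? → (3,3) = 316 − 228 = 88.
Anti-diagonal needs 316; the known cells sum to 248, so (2,3) = 68.
Row 2 must total 316; the given cells sum to 222, so (2,4) = 94.
Row 3 needs 316; the known cells sum to 250, so (3,4) = 66.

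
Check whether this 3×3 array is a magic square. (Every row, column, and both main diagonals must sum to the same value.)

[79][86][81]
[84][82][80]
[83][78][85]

Row 1: 79 + 86 + 81 = 246.
Row 2: 84 + 82 + 80 = 246.
Row 3: 83 + 78 + 85 = 246.
Column 1: 79 + 84 + 83 = 246.
Column 2: 86 + 82 + 78 = 246.
Column 3: 81 + 80 + 85 = 246.
Main diagonal: 79 + 82 + 85 = 246.
Anti-diagonal: 81 + 82 + 83 = 246.
All lines sum to 246.

Yes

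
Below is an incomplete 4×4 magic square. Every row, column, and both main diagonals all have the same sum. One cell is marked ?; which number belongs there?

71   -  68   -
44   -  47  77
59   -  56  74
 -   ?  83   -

Column 3 is complete and sums to 254; that is the magic constant.
Row 2 needs 254; the known cells sum to 168, so (2,2) = 86.
From row 3, 254 − (59 + 56 + 74) gives (3,2) = 65.
The remaining cell in column 1 is (4,1) = 254 − 174 = 80.
The remaining cell in main diagonal is (4,4) = 254 − 213 = 41.
Anti-diagonal needs 254; the known cells sum to 192, so (1,4) = 62.
Using row 1: 71 + 68 + 62 + ? → (1,2) = 254 − 201 = 53.
From row 4, 254 − (80 + 83 + 41) gives (4,2) = 50.

50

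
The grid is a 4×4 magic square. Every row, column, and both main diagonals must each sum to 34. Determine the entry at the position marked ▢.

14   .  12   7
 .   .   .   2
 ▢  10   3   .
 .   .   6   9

Row 1 needs 34; the known cells sum to 33, so (1,2) = 1.
Column 3: 12 + 3 + 6 + ? = 34, so (2,3) = 13.
From column 4, 34 − (7 + 2 + 9) gives (3,4) = 16.
Main diagonal must total 34; the given cells sum to 26, so (2,2) = 8.
From anti-diagonal, 34 − (7 + 13 + 10) gives (4,1) = 4.
Row 2 needs 34; the known cells sum to 23, so (2,1) = 11.
The remaining cell in row 3 is (3,1) = 34 − 29 = 5.

5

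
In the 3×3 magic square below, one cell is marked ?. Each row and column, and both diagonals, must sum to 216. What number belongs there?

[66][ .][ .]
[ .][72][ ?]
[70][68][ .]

64

Row 3 must total 216; the given cells sum to 138, so (3,3) = 78.
From column 1, 216 − (66 + 70) gives (2,1) = 80.
Column 2 needs 216; the known cells sum to 140, so (1,2) = 76.
Anti-diagonal must total 216; the given cells sum to 142, so (1,3) = 74.
Row 2: 80 + 72 + ? = 216, so (2,3) = 64.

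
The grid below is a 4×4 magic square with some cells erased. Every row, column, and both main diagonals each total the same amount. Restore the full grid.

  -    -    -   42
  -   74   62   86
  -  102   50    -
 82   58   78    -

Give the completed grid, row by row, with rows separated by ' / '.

94 54 98 42 / 66 74 62 86 / 46 102 50 90 / 82 58 78 70

Anti-diagonal is already complete: 42 + 62 + 102 + 82 = 288, so that is the magic constant.
Row 2: 74 + 62 + 86 + ? = 288, so (2,1) = 66.
From row 4, 288 − (82 + 58 + 78) gives (4,4) = 70.
The remaining cell in column 2 is (1,2) = 288 − 234 = 54.
Column 3 must total 288; the given cells sum to 190, so (1,3) = 98.
Using column 4: 42 + 86 + 70 + ? → (3,4) = 288 − 198 = 90.
Main diagonal needs 288; the known cells sum to 194, so (1,1) = 94.
Row 3: 102 + 50 + 90 + ? = 288, so (3,1) = 46.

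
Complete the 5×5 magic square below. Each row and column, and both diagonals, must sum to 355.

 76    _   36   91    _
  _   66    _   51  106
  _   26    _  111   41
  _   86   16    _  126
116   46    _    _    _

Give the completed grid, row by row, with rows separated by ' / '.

76 131 36 91 21 / 11 66 121 51 106 / 96 26 81 111 41 / 56 86 16 71 126 / 116 46 101 31 61

The remaining cell in column 2 is (1,2) = 355 − 224 = 131.
Row 1: 76 + 131 + 36 + 91 + ? = 355, so (1,5) = 21.
From column 5, 355 − (21 + 106 + 41 + 126) gives (5,5) = 61.
Anti-diagonal: 21 + 51 + 86 + 116 + ? = 355, so (3,3) = 81.
The remaining cell in row 3 is (3,1) = 355 − 259 = 96.
Main diagonal must total 355; the given cells sum to 284, so (4,4) = 71.
Row 4 needs 355; the known cells sum to 299, so (4,1) = 56.
The remaining cell in column 1 is (2,1) = 355 − 344 = 11.
Column 4 needs 355; the known cells sum to 324, so (5,4) = 31.
Row 2: 11 + 66 + 51 + 106 + ? = 355, so (2,3) = 121.
The remaining cell in row 5 is (5,3) = 355 − 254 = 101.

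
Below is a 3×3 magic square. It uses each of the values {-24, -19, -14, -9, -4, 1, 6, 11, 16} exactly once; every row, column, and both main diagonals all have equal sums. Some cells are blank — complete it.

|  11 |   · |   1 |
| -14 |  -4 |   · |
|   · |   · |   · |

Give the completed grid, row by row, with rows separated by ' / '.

The 9 entries sum to -36, so each line sums to -36/3 = -12.
Row 1 needs -12; the known cells sum to 12, so (1,2) = -24.
Row 2: -14 + (-4) + ? = -12, so (2,3) = 6.
Column 1: 11 + (-14) + ? = -12, so (3,1) = -9.
Using column 2: -24 + (-4) + ? → (3,2) = -12 − (-28) = 16.
Column 3 needs -12; the known cells sum to 7, so (3,3) = -19.

11 -24 1 / -14 -4 6 / -9 16 -19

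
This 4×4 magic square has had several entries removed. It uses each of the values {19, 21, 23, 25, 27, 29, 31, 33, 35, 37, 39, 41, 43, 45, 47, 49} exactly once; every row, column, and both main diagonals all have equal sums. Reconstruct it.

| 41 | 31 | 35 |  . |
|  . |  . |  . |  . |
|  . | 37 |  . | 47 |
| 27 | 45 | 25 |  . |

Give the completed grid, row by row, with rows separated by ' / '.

The 16 entries sum to 544, so each line sums to 544/4 = 136.
Using row 1: 41 + 31 + 35 + ? → (1,4) = 136 − 107 = 29.
Using row 4: 27 + 45 + 25 + ? → (4,4) = 136 − 97 = 39.
The remaining cell in column 2 is (2,2) = 136 − 113 = 23.
The remaining cell in column 4 is (2,4) = 136 − 115 = 21.
The remaining cell in main diagonal is (3,3) = 136 − 103 = 33.
Anti-diagonal: 29 + 37 + 27 + ? = 136, so (2,3) = 43.
Row 2 must total 136; the given cells sum to 87, so (2,1) = 49.
The remaining cell in row 3 is (3,1) = 136 − 117 = 19.

41 31 35 29 / 49 23 43 21 / 19 37 33 47 / 27 45 25 39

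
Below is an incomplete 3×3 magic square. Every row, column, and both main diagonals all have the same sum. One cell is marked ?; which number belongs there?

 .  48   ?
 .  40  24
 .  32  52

44

Column 2 is complete and sums to 120; that is the magic constant.
Row 2: 40 + 24 + ? = 120, so (2,1) = 56.
Using row 3: 32 + 52 + ? → (3,1) = 120 − 84 = 36.
Column 1 needs 120; the known cells sum to 92, so (1,1) = 28.
Column 3 needs 120; the known cells sum to 76, so (1,3) = 44.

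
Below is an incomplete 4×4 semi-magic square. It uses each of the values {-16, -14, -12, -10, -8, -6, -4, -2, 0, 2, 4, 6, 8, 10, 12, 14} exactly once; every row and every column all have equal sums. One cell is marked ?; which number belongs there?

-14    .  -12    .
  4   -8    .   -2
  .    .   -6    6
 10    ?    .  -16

The 16 entries sum to -16, so each line sums to -16/4 = -4.
Row 2 must total -4; the given cells sum to -6, so (2,3) = 2.
Column 1: -14 + 4 + 10 + ? = -4, so (3,1) = -4.
Column 3 must total -4; the given cells sum to -16, so (4,3) = 12.
From column 4, -4 − (-2 + 6 + (-16)) gives (1,4) = 8.
The remaining cell in row 1 is (1,2) = -4 − (-18) = 14.
Row 3 needs -4; the known cells sum to -4, so (3,2) = 0.
From row 4, -4 − (10 + 12 + (-16)) gives (4,2) = -10.

-10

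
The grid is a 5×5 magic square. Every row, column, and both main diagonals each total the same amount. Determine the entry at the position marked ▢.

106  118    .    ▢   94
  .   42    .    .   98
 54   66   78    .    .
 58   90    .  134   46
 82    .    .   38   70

Main diagonal is complete and sums to 430; that is the magic constant.
Row 4: 58 + 90 + 134 + 46 + ? = 430, so (4,3) = 102.
Column 1 needs 430; the known cells sum to 300, so (2,1) = 130.
The remaining cell in column 2 is (5,2) = 430 − 316 = 114.
Column 5 needs 430; the known cells sum to 308, so (3,5) = 122.
From anti-diagonal, 430 − (94 + 78 + 90 + 82) gives (2,4) = 86.
Row 2 must total 430; the given cells sum to 356, so (2,3) = 74.
Row 3: 54 + 66 + 78 + 122 + ? = 430, so (3,4) = 110.
Row 5: 82 + 114 + 38 + 70 + ? = 430, so (5,3) = 126.
The remaining cell in column 3 is (1,3) = 430 − 380 = 50.
Column 4 needs 430; the known cells sum to 368, so (1,4) = 62.

62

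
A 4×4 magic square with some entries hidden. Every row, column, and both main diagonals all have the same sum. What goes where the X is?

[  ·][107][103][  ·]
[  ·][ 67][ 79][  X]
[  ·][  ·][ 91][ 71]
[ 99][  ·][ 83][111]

115

Column 3 is complete and sums to 356; that is the magic constant.
Row 4 needs 356; the known cells sum to 293, so (4,2) = 63.
Using column 2: 107 + 67 + 63 + ? → (3,2) = 356 − 237 = 119.
Main diagonal must total 356; the given cells sum to 269, so (1,1) = 87.
Anti-diagonal: 79 + 119 + 99 + ? = 356, so (1,4) = 59.
Row 3: 119 + 91 + 71 + ? = 356, so (3,1) = 75.
Using column 1: 87 + 75 + 99 + ? → (2,1) = 356 − 261 = 95.
From column 4, 356 − (59 + 71 + 111) gives (2,4) = 115.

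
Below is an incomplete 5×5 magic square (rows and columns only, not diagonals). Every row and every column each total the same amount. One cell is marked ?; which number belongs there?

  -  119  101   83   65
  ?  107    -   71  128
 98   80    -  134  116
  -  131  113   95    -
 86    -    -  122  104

110

Column 4 is complete and sums to 505; that is the magic constant.
The remaining cell in row 1 is (1,1) = 505 − 368 = 137.
The remaining cell in row 3 is (3,3) = 505 − 428 = 77.
From column 2, 505 − (119 + 107 + 80 + 131) gives (5,2) = 68.
Column 5 needs 505; the known cells sum to 413, so (4,5) = 92.
Using row 4: 131 + 113 + 95 + 92 + ? → (4,1) = 505 − 431 = 74.
The remaining cell in row 5 is (5,3) = 505 − 380 = 125.
Using column 1: 137 + 98 + 74 + 86 + ? → (2,1) = 505 − 395 = 110.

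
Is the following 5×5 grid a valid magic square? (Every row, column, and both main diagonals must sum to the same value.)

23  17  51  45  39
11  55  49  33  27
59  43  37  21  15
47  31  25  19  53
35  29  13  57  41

Row 1: 23 + 17 + 51 + 45 + 39 = 175.
Row 2: 11 + 55 + 49 + 33 + 27 = 175.
Row 3: 59 + 43 + 37 + 21 + 15 = 175.
Row 4: 47 + 31 + 25 + 19 + 53 = 175.
Row 5: 35 + 29 + 13 + 57 + 41 = 175.
Column 1: 23 + 11 + 59 + 47 + 35 = 175.
Column 2: 17 + 55 + 43 + 31 + 29 = 175.
Column 3: 51 + 49 + 37 + 25 + 13 = 175.
Column 4: 45 + 33 + 21 + 19 + 57 = 175.
Column 5: 39 + 27 + 15 + 53 + 41 = 175.
Main diagonal: 23 + 55 + 37 + 19 + 41 = 175.
Anti-diagonal: 39 + 33 + 37 + 31 + 35 = 175.
All lines sum to 175.

Yes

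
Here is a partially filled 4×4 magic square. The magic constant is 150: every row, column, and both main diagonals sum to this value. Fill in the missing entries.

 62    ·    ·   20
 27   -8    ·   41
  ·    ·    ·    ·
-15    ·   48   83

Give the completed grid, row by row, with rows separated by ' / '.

62 69 -1 20 / 27 -8 90 41 / 76 55 13 6 / -15 34 48 83

From row 2, 150 − (27 + (-8) + 41) gives (2,3) = 90.
Row 4: -15 + 48 + 83 + ? = 150, so (4,2) = 34.
Using column 1: 62 + 27 + (-15) + ? → (3,1) = 150 − 74 = 76.
The remaining cell in column 4 is (3,4) = 150 − 144 = 6.
Main diagonal needs 150; the known cells sum to 137, so (3,3) = 13.
Anti-diagonal needs 150; the known cells sum to 95, so (3,2) = 55.
Column 2: -8 + 55 + 34 + ? = 150, so (1,2) = 69.
Using column 3: 90 + 13 + 48 + ? → (1,3) = 150 − 151 = -1.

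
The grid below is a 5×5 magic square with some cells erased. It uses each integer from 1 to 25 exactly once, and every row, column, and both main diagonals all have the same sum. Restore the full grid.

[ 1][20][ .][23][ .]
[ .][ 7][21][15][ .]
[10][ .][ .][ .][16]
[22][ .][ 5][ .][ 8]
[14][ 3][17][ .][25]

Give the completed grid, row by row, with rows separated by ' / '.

1 20 9 23 12 / 18 7 21 15 4 / 10 24 13 2 16 / 22 11 5 19 8 / 14 3 17 6 25

The entries are 1 through 25, which sum to 325, so each line sums to 325/5 = 65.
Row 5 needs 65; the known cells sum to 59, so (5,4) = 6.
Using column 1: 1 + 10 + 22 + 14 + ? → (2,1) = 65 − 47 = 18.
Row 2 needs 65; the known cells sum to 61, so (2,5) = 4.
Column 5: 4 + 16 + 8 + 25 + ? = 65, so (1,5) = 12.
The remaining cell in row 1 is (1,3) = 65 − 56 = 9.
Column 3 needs 65; the known cells sum to 52, so (3,3) = 13.
From main diagonal, 65 − (1 + 7 + 13 + 25) gives (4,4) = 19.
Anti-diagonal: 12 + 15 + 13 + 14 + ? = 65, so (4,2) = 11.
From column 2, 65 − (20 + 7 + 11 + 3) gives (3,2) = 24.
Column 4: 23 + 15 + 19 + 6 + ? = 65, so (3,4) = 2.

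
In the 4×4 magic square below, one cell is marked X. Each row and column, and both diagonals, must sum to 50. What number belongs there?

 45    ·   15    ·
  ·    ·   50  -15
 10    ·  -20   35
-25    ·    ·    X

Row 3 must total 50; the given cells sum to 25, so (3,2) = 25.
Column 1: 45 + 10 + (-25) + ? = 50, so (2,1) = 20.
Column 3: 15 + 50 + (-20) + ? = 50, so (4,3) = 5.
Using anti-diagonal: 50 + 25 + (-25) + ? → (1,4) = 50 − 50 = 0.
Row 1: 45 + 15 + 0 + ? = 50, so (1,2) = -10.
Row 2 must total 50; the given cells sum to 55, so (2,2) = -5.
From column 2, 50 − (-10 + (-5) + 25) gives (4,2) = 40.
Column 4: 0 + (-15) + 35 + ? = 50, so (4,4) = 30.

30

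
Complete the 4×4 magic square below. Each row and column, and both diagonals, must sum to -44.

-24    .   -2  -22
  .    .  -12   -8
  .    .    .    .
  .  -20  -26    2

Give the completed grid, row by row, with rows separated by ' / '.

-24 4 -2 -22 / -6 -18 -12 -8 / -14 -10 -4 -16 / 0 -20 -26 2

Row 1 needs -44; the known cells sum to -48, so (1,2) = 4.
From row 4, -44 − (-20 + (-26) + 2) gives (4,1) = 0.
The remaining cell in column 3 is (3,3) = -44 − (-40) = -4.
Column 4 must total -44; the given cells sum to -28, so (3,4) = -16.
Main diagonal needs -44; the known cells sum to -26, so (2,2) = -18.
Anti-diagonal needs -44; the known cells sum to -34, so (3,2) = -10.
The remaining cell in row 2 is (2,1) = -44 − (-38) = -6.
The remaining cell in row 3 is (3,1) = -44 − (-30) = -14.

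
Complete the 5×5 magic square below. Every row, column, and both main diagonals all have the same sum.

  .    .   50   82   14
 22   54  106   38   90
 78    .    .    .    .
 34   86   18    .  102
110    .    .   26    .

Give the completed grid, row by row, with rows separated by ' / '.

66 98 50 82 14 / 22 54 106 38 90 / 78 30 62 94 46 / 34 86 18 70 102 / 110 42 74 26 58

Row 2 is already complete: 22 + 54 + 106 + 38 + 90 = 310, so that is the magic constant.
The remaining cell in row 4 is (4,4) = 310 − 240 = 70.
Column 1: 22 + 78 + 34 + 110 + ? = 310, so (1,1) = 66.
Column 4 must total 310; the given cells sum to 216, so (3,4) = 94.
Anti-diagonal must total 310; the given cells sum to 248, so (3,3) = 62.
Row 1 must total 310; the given cells sum to 212, so (1,2) = 98.
Column 3 must total 310; the given cells sum to 236, so (5,3) = 74.
Main diagonal: 66 + 54 + 62 + 70 + ? = 310, so (5,5) = 58.
Using row 5: 110 + 74 + 26 + 58 + ? → (5,2) = 310 − 268 = 42.
Using column 2: 98 + 54 + 86 + 42 + ? → (3,2) = 310 − 280 = 30.
Column 5 must total 310; the given cells sum to 264, so (3,5) = 46.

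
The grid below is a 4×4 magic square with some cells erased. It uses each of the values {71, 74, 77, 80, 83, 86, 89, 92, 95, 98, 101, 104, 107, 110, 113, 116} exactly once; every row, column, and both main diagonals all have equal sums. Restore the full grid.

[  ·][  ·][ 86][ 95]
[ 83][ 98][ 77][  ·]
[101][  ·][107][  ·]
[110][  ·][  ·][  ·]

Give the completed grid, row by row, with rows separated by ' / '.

80 113 86 95 / 83 98 77 116 / 101 92 107 74 / 110 71 104 89

The 16 entries sum to 1496, so each line sums to 1496/4 = 374.
Row 2 must total 374; the given cells sum to 258, so (2,4) = 116.
Column 1 needs 374; the known cells sum to 294, so (1,1) = 80.
Using column 3: 86 + 77 + 107 + ? → (4,3) = 374 − 270 = 104.
Main diagonal must total 374; the given cells sum to 285, so (4,4) = 89.
Anti-diagonal: 95 + 77 + 110 + ? = 374, so (3,2) = 92.
The remaining cell in row 1 is (1,2) = 374 − 261 = 113.
Using row 3: 101 + 92 + 107 + ? → (3,4) = 374 − 300 = 74.
Row 4: 110 + 104 + 89 + ? = 374, so (4,2) = 71.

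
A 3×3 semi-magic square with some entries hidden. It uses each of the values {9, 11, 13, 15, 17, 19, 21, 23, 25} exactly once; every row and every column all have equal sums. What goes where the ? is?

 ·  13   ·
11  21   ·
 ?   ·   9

25

The 9 entries sum to 153, so each line sums to 153/3 = 51.
Row 2 must total 51; the given cells sum to 32, so (2,3) = 19.
Column 2 must total 51; the given cells sum to 34, so (3,2) = 17.
The remaining cell in column 3 is (1,3) = 51 − 28 = 23.
Row 1 needs 51; the known cells sum to 36, so (1,1) = 15.
Using row 3: 17 + 9 + ? → (3,1) = 51 − 26 = 25.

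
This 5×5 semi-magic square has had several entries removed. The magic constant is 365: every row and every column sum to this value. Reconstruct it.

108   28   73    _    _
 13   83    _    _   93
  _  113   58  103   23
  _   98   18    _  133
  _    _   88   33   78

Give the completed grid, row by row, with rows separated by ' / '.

Row 3: 113 + 58 + 103 + 23 + ? = 365, so (3,1) = 68.
Using column 2: 28 + 83 + 113 + 98 + ? → (5,2) = 365 − 322 = 43.
The remaining cell in column 3 is (2,3) = 365 − 237 = 128.
From column 5, 365 − (93 + 23 + 133 + 78) gives (1,5) = 38.
The remaining cell in row 1 is (1,4) = 365 − 247 = 118.
Row 2 needs 365; the known cells sum to 317, so (2,4) = 48.
The remaining cell in row 5 is (5,1) = 365 − 242 = 123.
Using column 1: 108 + 13 + 68 + 123 + ? → (4,1) = 365 − 312 = 53.
From column 4, 365 − (118 + 48 + 103 + 33) gives (4,4) = 63.

108 28 73 118 38 / 13 83 128 48 93 / 68 113 58 103 23 / 53 98 18 63 133 / 123 43 88 33 78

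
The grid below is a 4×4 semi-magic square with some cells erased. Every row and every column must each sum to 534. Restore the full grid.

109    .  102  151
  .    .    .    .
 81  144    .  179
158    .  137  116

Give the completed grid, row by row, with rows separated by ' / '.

109 172 102 151 / 186 95 165 88 / 81 144 130 179 / 158 123 137 116

Row 1 needs 534; the known cells sum to 362, so (1,2) = 172.
From row 3, 534 − (81 + 144 + 179) gives (3,3) = 130.
Row 4: 158 + 137 + 116 + ? = 534, so (4,2) = 123.
Column 1 needs 534; the known cells sum to 348, so (2,1) = 186.
From column 2, 534 − (172 + 144 + 123) gives (2,2) = 95.
Using column 3: 102 + 130 + 137 + ? → (2,3) = 534 − 369 = 165.
Column 4: 151 + 179 + 116 + ? = 534, so (2,4) = 88.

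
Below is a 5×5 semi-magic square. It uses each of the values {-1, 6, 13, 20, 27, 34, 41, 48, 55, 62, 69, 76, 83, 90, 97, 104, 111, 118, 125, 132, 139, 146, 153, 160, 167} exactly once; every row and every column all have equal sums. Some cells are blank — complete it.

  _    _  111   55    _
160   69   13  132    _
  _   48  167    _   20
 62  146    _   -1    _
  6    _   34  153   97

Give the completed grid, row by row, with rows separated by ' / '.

83 27 111 55 139 / 160 69 13 132 41 / 104 48 167 76 20 / 62 146 90 -1 118 / 6 125 34 153 97

The 25 entries sum to 2075, so each line sums to 2075/5 = 415.
Row 2 must total 415; the given cells sum to 374, so (2,5) = 41.
The remaining cell in row 5 is (5,2) = 415 − 290 = 125.
From column 2, 415 − (69 + 48 + 146 + 125) gives (1,2) = 27.
Column 3 needs 415; the known cells sum to 325, so (4,3) = 90.
From column 4, 415 − (55 + 132 + (-1) + 153) gives (3,4) = 76.
Using row 3: 48 + 167 + 76 + 20 + ? → (3,1) = 415 − 311 = 104.
Row 4 needs 415; the known cells sum to 297, so (4,5) = 118.
From column 1, 415 − (160 + 104 + 62 + 6) gives (1,1) = 83.
Column 5 needs 415; the known cells sum to 276, so (1,5) = 139.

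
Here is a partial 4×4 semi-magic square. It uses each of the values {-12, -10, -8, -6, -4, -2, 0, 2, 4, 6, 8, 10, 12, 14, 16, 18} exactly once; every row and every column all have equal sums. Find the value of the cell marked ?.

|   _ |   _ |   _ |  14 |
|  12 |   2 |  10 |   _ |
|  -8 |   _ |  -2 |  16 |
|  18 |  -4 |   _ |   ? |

The 16 entries sum to 48, so each line sums to 48/4 = 12.
Row 2 needs 12; the known cells sum to 24, so (2,4) = -12.
Row 3 must total 12; the given cells sum to 6, so (3,2) = 6.
The remaining cell in column 1 is (1,1) = 12 − 22 = -10.
Column 2 must total 12; the given cells sum to 4, so (1,2) = 8.
The remaining cell in column 4 is (4,4) = 12 − 18 = -6.

-6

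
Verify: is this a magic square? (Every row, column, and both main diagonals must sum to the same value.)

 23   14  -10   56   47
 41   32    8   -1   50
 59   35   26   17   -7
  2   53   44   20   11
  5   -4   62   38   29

Yes

Row 1: 23 + 14 + (-10) + 56 + 47 = 130.
Row 2: 41 + 32 + 8 + (-1) + 50 = 130.
Row 3: 59 + 35 + 26 + 17 + (-7) = 130.
Row 4: 2 + 53 + 44 + 20 + 11 = 130.
Row 5: 5 + (-4) + 62 + 38 + 29 = 130.
Column 1: 23 + 41 + 59 + 2 + 5 = 130.
Column 2: 14 + 32 + 35 + 53 + (-4) = 130.
Column 3: -10 + 8 + 26 + 44 + 62 = 130.
Column 4: 56 + (-1) + 17 + 20 + 38 = 130.
Column 5: 47 + 50 + (-7) + 11 + 29 = 130.
Main diagonal: 23 + 32 + 26 + 20 + 29 = 130.
Anti-diagonal: 47 + (-1) + 26 + 53 + 5 = 130.
All lines sum to 130.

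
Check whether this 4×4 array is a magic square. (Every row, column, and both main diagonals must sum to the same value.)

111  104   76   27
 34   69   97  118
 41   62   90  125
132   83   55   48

Row 1: 111 + 104 + 76 + 27 = 318.
Row 2: 34 + 69 + 97 + 118 = 318.
Row 3: 41 + 62 + 90 + 125 = 318.
Row 4: 132 + 83 + 55 + 48 = 318.
Column 1: 111 + 34 + 41 + 132 = 318.
Column 2: 104 + 69 + 62 + 83 = 318.
Column 3: 76 + 97 + 90 + 55 = 318.
Column 4: 27 + 118 + 125 + 48 = 318.
Main diagonal: 111 + 69 + 90 + 48 = 318.
Anti-diagonal: 27 + 97 + 62 + 132 = 318.
All lines sum to 318.

Yes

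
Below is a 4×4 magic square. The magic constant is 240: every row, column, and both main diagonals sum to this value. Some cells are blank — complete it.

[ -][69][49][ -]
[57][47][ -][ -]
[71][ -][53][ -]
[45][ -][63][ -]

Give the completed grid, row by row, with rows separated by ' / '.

From column 1, 240 − (57 + 71 + 45) gives (1,1) = 67.
Column 3 must total 240; the given cells sum to 165, so (2,3) = 75.
Main diagonal needs 240; the known cells sum to 167, so (4,4) = 73.
From row 1, 240 − (67 + 69 + 49) gives (1,4) = 55.
Row 2 must total 240; the given cells sum to 179, so (2,4) = 61.
Row 4 needs 240; the known cells sum to 181, so (4,2) = 59.
Column 2 needs 240; the known cells sum to 175, so (3,2) = 65.
Column 4 needs 240; the known cells sum to 189, so (3,4) = 51.

67 69 49 55 / 57 47 75 61 / 71 65 53 51 / 45 59 63 73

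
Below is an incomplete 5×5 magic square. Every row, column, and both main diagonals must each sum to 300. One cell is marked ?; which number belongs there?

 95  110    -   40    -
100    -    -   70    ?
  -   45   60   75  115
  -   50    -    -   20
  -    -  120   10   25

Using row 3: 45 + 60 + 75 + 115 + ? → (3,1) = 300 − 295 = 5.
Column 4 must total 300; the given cells sum to 195, so (4,4) = 105.
The remaining cell in main diagonal is (2,2) = 300 − 285 = 15.
Column 2: 110 + 15 + 45 + 50 + ? = 300, so (5,2) = 80.
Row 5 must total 300; the given cells sum to 235, so (5,1) = 65.
Column 1: 95 + 100 + 5 + 65 + ? = 300, so (4,1) = 35.
Anti-diagonal: 70 + 60 + 50 + 65 + ? = 300, so (1,5) = 55.
The remaining cell in row 1 is (1,3) = 300 − 300 = 0.
Using row 4: 35 + 50 + 105 + 20 + ? → (4,3) = 300 − 210 = 90.
The remaining cell in column 3 is (2,3) = 300 − 270 = 30.
Column 5 must total 300; the given cells sum to 215, so (2,5) = 85.

85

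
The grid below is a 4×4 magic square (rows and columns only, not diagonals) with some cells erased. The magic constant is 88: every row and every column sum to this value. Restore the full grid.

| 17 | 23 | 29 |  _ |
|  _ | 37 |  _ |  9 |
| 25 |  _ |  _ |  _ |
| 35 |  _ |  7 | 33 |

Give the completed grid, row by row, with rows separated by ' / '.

The remaining cell in row 1 is (1,4) = 88 − 69 = 19.
Using row 4: 35 + 7 + 33 + ? → (4,2) = 88 − 75 = 13.
Column 1: 17 + 25 + 35 + ? = 88, so (2,1) = 11.
Column 2: 23 + 37 + 13 + ? = 88, so (3,2) = 15.
The remaining cell in column 4 is (3,4) = 88 − 61 = 27.
Using row 2: 11 + 37 + 9 + ? → (2,3) = 88 − 57 = 31.
The remaining cell in row 3 is (3,3) = 88 − 67 = 21.

17 23 29 19 / 11 37 31 9 / 25 15 21 27 / 35 13 7 33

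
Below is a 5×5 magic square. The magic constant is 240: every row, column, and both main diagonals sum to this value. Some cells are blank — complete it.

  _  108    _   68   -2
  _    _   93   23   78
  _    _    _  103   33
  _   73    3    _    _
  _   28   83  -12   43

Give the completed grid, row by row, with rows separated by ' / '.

Row 5 needs 240; the known cells sum to 142, so (5,1) = 98.
Column 4 must total 240; the given cells sum to 182, so (4,4) = 58.
Column 5 must total 240; the given cells sum to 152, so (4,5) = 88.
From anti-diagonal, 240 − (-2 + 23 + 73 + 98) gives (3,3) = 48.
Row 4 needs 240; the known cells sum to 222, so (4,1) = 18.
Column 3 must total 240; the given cells sum to 227, so (1,3) = 13.
Row 1 needs 240; the known cells sum to 187, so (1,1) = 53.
From main diagonal, 240 − (53 + 48 + 58 + 43) gives (2,2) = 38.
Using row 2: 38 + 93 + 23 + 78 + ? → (2,1) = 240 − 232 = 8.
Column 1 must total 240; the given cells sum to 177, so (3,1) = 63.
Column 2: 108 + 38 + 73 + 28 + ? = 240, so (3,2) = -7.

53 108 13 68 -2 / 8 38 93 23 78 / 63 -7 48 103 33 / 18 73 3 58 88 / 98 28 83 -12 43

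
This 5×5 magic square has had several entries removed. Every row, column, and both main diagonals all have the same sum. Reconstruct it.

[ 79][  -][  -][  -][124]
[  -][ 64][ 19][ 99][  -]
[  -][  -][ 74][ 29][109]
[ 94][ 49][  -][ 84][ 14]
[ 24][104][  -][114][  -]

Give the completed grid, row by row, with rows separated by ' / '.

Anti-diagonal is already complete: 124 + 99 + 74 + 49 + 24 = 370, so that is the magic constant.
Using row 4: 94 + 49 + 84 + 14 + ? → (4,3) = 370 − 241 = 129.
Column 4: 99 + 29 + 84 + 114 + ? = 370, so (1,4) = 44.
Main diagonal must total 370; the given cells sum to 301, so (5,5) = 69.
Row 5 must total 370; the given cells sum to 311, so (5,3) = 59.
Column 3: 19 + 74 + 129 + 59 + ? = 370, so (1,3) = 89.
The remaining cell in column 5 is (2,5) = 370 − 316 = 54.
The remaining cell in row 1 is (1,2) = 370 − 336 = 34.
Row 2 must total 370; the given cells sum to 236, so (2,1) = 134.
Column 1: 79 + 134 + 94 + 24 + ? = 370, so (3,1) = 39.
From column 2, 370 − (34 + 64 + 49 + 104) gives (3,2) = 119.

79 34 89 44 124 / 134 64 19 99 54 / 39 119 74 29 109 / 94 49 129 84 14 / 24 104 59 114 69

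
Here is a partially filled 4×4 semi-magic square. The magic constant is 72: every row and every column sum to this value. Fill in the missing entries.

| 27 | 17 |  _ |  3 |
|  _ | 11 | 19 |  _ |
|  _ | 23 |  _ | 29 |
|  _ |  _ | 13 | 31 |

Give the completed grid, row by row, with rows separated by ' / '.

Using row 1: 27 + 17 + 3 + ? → (1,3) = 72 − 47 = 25.
Column 2 needs 72; the known cells sum to 51, so (4,2) = 21.
Column 3 must total 72; the given cells sum to 57, so (3,3) = 15.
Using column 4: 3 + 29 + 31 + ? → (2,4) = 72 − 63 = 9.
From row 2, 72 − (11 + 19 + 9) gives (2,1) = 33.
Using row 3: 23 + 15 + 29 + ? → (3,1) = 72 − 67 = 5.
Row 4 needs 72; the known cells sum to 65, so (4,1) = 7.

27 17 25 3 / 33 11 19 9 / 5 23 15 29 / 7 21 13 31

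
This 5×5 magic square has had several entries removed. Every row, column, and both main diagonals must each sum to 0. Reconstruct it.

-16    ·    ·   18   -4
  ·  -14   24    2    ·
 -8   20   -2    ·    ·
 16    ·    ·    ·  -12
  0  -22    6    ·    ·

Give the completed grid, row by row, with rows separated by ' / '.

-16 12 -10 18 -4 / 8 -14 24 2 -20 / -8 20 -2 -24 14 / 16 4 -18 10 -12 / 0 -22 6 -6 22

Column 1 needs 0; the known cells sum to -8, so (2,1) = 8.
Anti-diagonal: -4 + 2 + (-2) + 0 + ? = 0, so (4,2) = 4.
From row 2, 0 − (8 + (-14) + 24 + 2) gives (2,5) = -20.
The remaining cell in column 2 is (1,2) = 0 − (-12) = 12.
Row 1 needs 0; the known cells sum to 10, so (1,3) = -10.
The remaining cell in column 3 is (4,3) = 0 − 18 = -18.
Row 4 needs 0; the known cells sum to -10, so (4,4) = 10.
Using main diagonal: -16 + (-14) + (-2) + 10 + ? → (5,5) = 0 − (-22) = 22.
Using row 5: 0 + (-22) + 6 + 22 + ? → (5,4) = 0 − 6 = -6.
From column 4, 0 − (18 + 2 + 10 + (-6)) gives (3,4) = -24.
The remaining cell in column 5 is (3,5) = 0 − (-14) = 14.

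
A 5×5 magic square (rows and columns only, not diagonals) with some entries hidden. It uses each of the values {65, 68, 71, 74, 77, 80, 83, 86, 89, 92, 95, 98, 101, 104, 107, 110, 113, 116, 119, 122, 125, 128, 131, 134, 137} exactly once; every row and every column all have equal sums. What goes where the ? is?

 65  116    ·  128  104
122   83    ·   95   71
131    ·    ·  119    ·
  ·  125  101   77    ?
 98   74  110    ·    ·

113

The 25 entries sum to 2525, so each line sums to 2525/5 = 505.
Using row 1: 65 + 116 + 128 + 104 + ? → (1,3) = 505 − 413 = 92.
From row 2, 505 − (122 + 83 + 95 + 71) gives (2,3) = 134.
The remaining cell in column 1 is (4,1) = 505 − 416 = 89.
The remaining cell in column 2 is (3,2) = 505 − 398 = 107.
Column 3: 92 + 134 + 101 + 110 + ? = 505, so (3,3) = 68.
Column 4 needs 505; the known cells sum to 419, so (5,4) = 86.
Row 3 needs 505; the known cells sum to 425, so (3,5) = 80.
From row 4, 505 − (89 + 125 + 101 + 77) gives (4,5) = 113.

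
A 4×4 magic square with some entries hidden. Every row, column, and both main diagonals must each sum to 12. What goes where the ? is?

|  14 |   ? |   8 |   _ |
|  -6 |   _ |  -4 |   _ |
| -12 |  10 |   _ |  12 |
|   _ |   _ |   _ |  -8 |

0

Row 3: -12 + 10 + 12 + ? = 12, so (3,3) = 2.
Column 1 needs 12; the known cells sum to -4, so (4,1) = 16.
Column 3 must total 12; the given cells sum to 6, so (4,3) = 6.
Main diagonal must total 12; the given cells sum to 8, so (2,2) = 4.
Anti-diagonal: -4 + 10 + 16 + ? = 12, so (1,4) = -10.
Row 1 needs 12; the known cells sum to 12, so (1,2) = 0.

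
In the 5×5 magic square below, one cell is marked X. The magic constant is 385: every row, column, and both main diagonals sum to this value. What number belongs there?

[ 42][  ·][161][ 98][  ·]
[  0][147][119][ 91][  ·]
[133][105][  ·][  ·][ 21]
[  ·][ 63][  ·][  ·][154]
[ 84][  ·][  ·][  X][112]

140

Row 2 must total 385; the given cells sum to 357, so (2,5) = 28.
Column 1: 42 + 0 + 133 + 84 + ? = 385, so (4,1) = 126.
The remaining cell in column 5 is (1,5) = 385 − 315 = 70.
From anti-diagonal, 385 − (70 + 91 + 63 + 84) gives (3,3) = 77.
The remaining cell in row 1 is (1,2) = 385 − 371 = 14.
The remaining cell in row 3 is (3,4) = 385 − 336 = 49.
Column 2: 14 + 147 + 105 + 63 + ? = 385, so (5,2) = 56.
The remaining cell in main diagonal is (4,4) = 385 − 378 = 7.
Row 4: 126 + 63 + 7 + 154 + ? = 385, so (4,3) = 35.
Column 3 needs 385; the known cells sum to 392, so (5,3) = -7.
Column 4: 98 + 91 + 49 + 7 + ? = 385, so (5,4) = 140.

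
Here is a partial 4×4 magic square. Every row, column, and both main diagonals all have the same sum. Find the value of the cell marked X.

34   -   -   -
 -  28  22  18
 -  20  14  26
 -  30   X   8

Main diagonal is complete and sums to 84; that is the magic constant.
Row 2: 28 + 22 + 18 + ? = 84, so (2,1) = 16.
The remaining cell in row 3 is (3,1) = 84 − 60 = 24.
The remaining cell in column 1 is (4,1) = 84 − 74 = 10.
From column 2, 84 − (28 + 20 + 30) gives (1,2) = 6.
From column 4, 84 − (18 + 26 + 8) gives (1,4) = 32.
The remaining cell in row 1 is (1,3) = 84 − 72 = 12.
Row 4: 10 + 30 + 8 + ? = 84, so (4,3) = 36.

36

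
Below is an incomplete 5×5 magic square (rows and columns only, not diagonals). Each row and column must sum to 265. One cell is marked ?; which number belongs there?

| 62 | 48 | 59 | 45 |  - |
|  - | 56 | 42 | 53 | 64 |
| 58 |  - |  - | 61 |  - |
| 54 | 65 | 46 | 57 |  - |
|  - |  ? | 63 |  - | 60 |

52

Row 1 must total 265; the given cells sum to 214, so (1,5) = 51.
Row 2: 56 + 42 + 53 + 64 + ? = 265, so (2,1) = 50.
Row 4 must total 265; the given cells sum to 222, so (4,5) = 43.
Column 1 needs 265; the known cells sum to 224, so (5,1) = 41.
Column 3 must total 265; the given cells sum to 210, so (3,3) = 55.
Using column 4: 45 + 53 + 61 + 57 + ? → (5,4) = 265 − 216 = 49.
Column 5 needs 265; the known cells sum to 218, so (3,5) = 47.
Using row 3: 58 + 55 + 61 + 47 + ? → (3,2) = 265 − 221 = 44.
Using row 5: 41 + 63 + 49 + 60 + ? → (5,2) = 265 − 213 = 52.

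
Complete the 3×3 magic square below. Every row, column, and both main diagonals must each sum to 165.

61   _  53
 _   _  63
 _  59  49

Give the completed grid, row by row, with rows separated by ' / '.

Row 1 must total 165; the given cells sum to 114, so (1,2) = 51.
Row 3 needs 165; the known cells sum to 108, so (3,1) = 57.
Column 1 must total 165; the given cells sum to 118, so (2,1) = 47.
Column 2: 51 + 59 + ? = 165, so (2,2) = 55.

61 51 53 / 47 55 63 / 57 59 49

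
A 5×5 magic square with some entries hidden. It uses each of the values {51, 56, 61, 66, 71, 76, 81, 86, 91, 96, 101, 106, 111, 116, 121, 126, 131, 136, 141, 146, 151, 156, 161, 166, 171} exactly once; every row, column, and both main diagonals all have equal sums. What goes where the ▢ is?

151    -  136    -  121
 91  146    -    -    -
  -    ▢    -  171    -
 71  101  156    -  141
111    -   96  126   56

61

The 25 entries sum to 2775, so each line sums to 2775/5 = 555.
Row 4: 71 + 101 + 156 + 141 + ? = 555, so (4,4) = 86.
The remaining cell in row 5 is (5,2) = 555 − 389 = 166.
The remaining cell in column 1 is (3,1) = 555 − 424 = 131.
Main diagonal must total 555; the given cells sum to 439, so (3,3) = 116.
Anti-diagonal: 121 + 116 + 101 + 111 + ? = 555, so (2,4) = 106.
From column 3, 555 − (136 + 116 + 156 + 96) gives (2,3) = 51.
Column 4: 106 + 171 + 86 + 126 + ? = 555, so (1,4) = 66.
The remaining cell in row 1 is (1,2) = 555 − 474 = 81.
Row 2 needs 555; the known cells sum to 394, so (2,5) = 161.
Using column 2: 81 + 146 + 101 + 166 + ? → (3,2) = 555 − 494 = 61.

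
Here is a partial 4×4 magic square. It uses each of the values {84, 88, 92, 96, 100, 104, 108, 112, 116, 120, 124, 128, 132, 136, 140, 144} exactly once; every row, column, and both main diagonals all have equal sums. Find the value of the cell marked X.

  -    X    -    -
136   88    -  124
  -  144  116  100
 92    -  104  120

84

The 16 entries sum to 1824, so each line sums to 1824/4 = 456.
Row 2: 136 + 88 + 124 + ? = 456, so (2,3) = 108.
Row 3: 144 + 116 + 100 + ? = 456, so (3,1) = 96.
Row 4: 92 + 104 + 120 + ? = 456, so (4,2) = 140.
Using column 1: 136 + 96 + 92 + ? → (1,1) = 456 − 324 = 132.
Using column 2: 88 + 144 + 140 + ? → (1,2) = 456 − 372 = 84.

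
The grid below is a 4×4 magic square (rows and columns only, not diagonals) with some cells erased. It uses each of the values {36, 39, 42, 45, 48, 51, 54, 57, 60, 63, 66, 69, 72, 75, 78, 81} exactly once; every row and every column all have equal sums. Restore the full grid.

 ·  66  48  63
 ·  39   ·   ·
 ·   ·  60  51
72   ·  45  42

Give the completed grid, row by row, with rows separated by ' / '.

The 16 entries sum to 936, so each line sums to 936/4 = 234.
Row 1: 66 + 48 + 63 + ? = 234, so (1,1) = 57.
From row 4, 234 − (72 + 45 + 42) gives (4,2) = 75.
Using column 2: 66 + 39 + 75 + ? → (3,2) = 234 − 180 = 54.
Column 3 needs 234; the known cells sum to 153, so (2,3) = 81.
From column 4, 234 − (63 + 51 + 42) gives (2,4) = 78.
Row 2 must total 234; the given cells sum to 198, so (2,1) = 36.
Row 3: 54 + 60 + 51 + ? = 234, so (3,1) = 69.

57 66 48 63 / 36 39 81 78 / 69 54 60 51 / 72 75 45 42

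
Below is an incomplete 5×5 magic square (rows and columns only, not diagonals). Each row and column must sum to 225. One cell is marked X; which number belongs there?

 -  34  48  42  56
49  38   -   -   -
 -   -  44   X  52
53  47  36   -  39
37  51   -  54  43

33

Row 1 must total 225; the given cells sum to 180, so (1,1) = 45.
Row 4: 53 + 47 + 36 + 39 + ? = 225, so (4,4) = 50.
Using row 5: 37 + 51 + 54 + 43 + ? → (5,3) = 225 − 185 = 40.
The remaining cell in column 1 is (3,1) = 225 − 184 = 41.
The remaining cell in column 2 is (3,2) = 225 − 170 = 55.
Column 3: 48 + 44 + 36 + 40 + ? = 225, so (2,3) = 57.
The remaining cell in column 5 is (2,5) = 225 − 190 = 35.
From row 2, 225 − (49 + 38 + 57 + 35) gives (2,4) = 46.
Using row 3: 41 + 55 + 44 + 52 + ? → (3,4) = 225 − 192 = 33.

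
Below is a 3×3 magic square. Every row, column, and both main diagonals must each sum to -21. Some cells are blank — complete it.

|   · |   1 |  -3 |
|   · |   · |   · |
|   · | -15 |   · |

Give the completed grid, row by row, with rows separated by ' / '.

-19 1 -3 / 9 -7 -23 / -11 -15 5

Row 1 needs -21; the known cells sum to -2, so (1,1) = -19.
From column 2, -21 − (1 + (-15)) gives (2,2) = -7.
Main diagonal: -19 + (-7) + ? = -21, so (3,3) = 5.
Anti-diagonal: -3 + (-7) + ? = -21, so (3,1) = -11.
Using column 1: -19 + (-11) + ? → (2,1) = -21 − (-30) = 9.
Column 3: -3 + 5 + ? = -21, so (2,3) = -23.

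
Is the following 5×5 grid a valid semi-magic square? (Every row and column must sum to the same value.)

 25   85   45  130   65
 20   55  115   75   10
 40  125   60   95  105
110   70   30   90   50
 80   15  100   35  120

Row 1: 25 + 85 + 45 + 130 + 65 = 350.
Row 2: 20 + 55 + 115 + 75 + 10 = 275.
Row 3: 40 + 125 + 60 + 95 + 105 = 425.
Row 4: 110 + 70 + 30 + 90 + 50 = 350.
Row 5: 80 + 15 + 100 + 35 + 120 = 350.
Column 1: 25 + 20 + 40 + 110 + 80 = 275.
Column 2: 85 + 55 + 125 + 70 + 15 = 350.
Column 3: 45 + 115 + 60 + 30 + 100 = 350.
Column 4: 130 + 75 + 95 + 90 + 35 = 425.
Column 5: 65 + 10 + 105 + 50 + 120 = 350.

No — column 5 sums to 350 but column 1 sums to 275.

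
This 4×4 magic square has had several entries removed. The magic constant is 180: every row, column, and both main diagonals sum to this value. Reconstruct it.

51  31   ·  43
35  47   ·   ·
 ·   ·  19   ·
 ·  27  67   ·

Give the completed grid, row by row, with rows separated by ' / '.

The remaining cell in row 1 is (1,3) = 180 − 125 = 55.
Column 2 must total 180; the given cells sum to 105, so (3,2) = 75.
From column 3, 180 − (55 + 19 + 67) gives (2,3) = 39.
Main diagonal: 51 + 47 + 19 + ? = 180, so (4,4) = 63.
Using anti-diagonal: 43 + 39 + 75 + ? → (4,1) = 180 − 157 = 23.
Row 2 needs 180; the known cells sum to 121, so (2,4) = 59.
Column 1: 51 + 35 + 23 + ? = 180, so (3,1) = 71.
Column 4 needs 180; the known cells sum to 165, so (3,4) = 15.

51 31 55 43 / 35 47 39 59 / 71 75 19 15 / 23 27 67 63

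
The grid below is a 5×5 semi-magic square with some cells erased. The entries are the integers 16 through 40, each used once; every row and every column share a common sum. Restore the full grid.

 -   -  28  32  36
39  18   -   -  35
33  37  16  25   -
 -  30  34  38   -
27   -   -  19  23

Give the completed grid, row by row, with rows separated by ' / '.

The entries are 16 through 40, which sum to 700, so each line sums to 700/5 = 140.
Row 3 needs 140; the known cells sum to 111, so (3,5) = 29.
Column 4 needs 140; the known cells sum to 114, so (2,4) = 26.
Using column 5: 36 + 35 + 29 + 23 + ? → (4,5) = 140 − 123 = 17.
Row 2 needs 140; the known cells sum to 118, so (2,3) = 22.
Using row 4: 30 + 34 + 38 + 17 + ? → (4,1) = 140 − 119 = 21.
Column 1: 39 + 33 + 21 + 27 + ? = 140, so (1,1) = 20.
Column 3 needs 140; the known cells sum to 100, so (5,3) = 40.
Row 1: 20 + 28 + 32 + 36 + ? = 140, so (1,2) = 24.
The remaining cell in row 5 is (5,2) = 140 − 109 = 31.

20 24 28 32 36 / 39 18 22 26 35 / 33 37 16 25 29 / 21 30 34 38 17 / 27 31 40 19 23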